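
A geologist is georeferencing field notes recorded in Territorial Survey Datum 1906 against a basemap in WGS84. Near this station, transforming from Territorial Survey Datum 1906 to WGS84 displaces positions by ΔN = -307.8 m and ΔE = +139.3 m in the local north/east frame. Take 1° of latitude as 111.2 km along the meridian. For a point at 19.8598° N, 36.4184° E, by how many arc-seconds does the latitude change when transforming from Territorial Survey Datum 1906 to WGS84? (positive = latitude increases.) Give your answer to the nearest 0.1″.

Δφ = -10.0″

1° of latitude = 111.2 km, so Δφ = -307.8 / 111200 = -0.0027680° = -9.965″.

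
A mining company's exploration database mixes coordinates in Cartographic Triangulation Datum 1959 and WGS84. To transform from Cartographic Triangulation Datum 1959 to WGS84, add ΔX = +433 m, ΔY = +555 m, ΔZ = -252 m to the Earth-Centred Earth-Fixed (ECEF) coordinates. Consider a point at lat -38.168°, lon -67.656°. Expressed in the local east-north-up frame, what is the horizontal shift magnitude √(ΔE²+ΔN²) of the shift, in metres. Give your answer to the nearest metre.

At φ = -38.168°, λ = -67.656°: sin φ = -0.617969, cos φ = 0.786202, sin λ = -0.924918, cos λ = 0.380167.
ΔE = −sin λ·ΔX + cos λ·ΔY = −(-0.924918)·(433) + (0.380167)·(555) = 611.48 m.
ΔN = −sin φ cos λ·ΔX − sin φ sin λ·ΔY + cos φ·ΔZ = −(-0.617969)(0.380167)(433) − (-0.617969)(-0.924918)(555) + (0.786202)(-252) = -413.62 m.
Horizontal magnitude = √(ΔE² + ΔN²) = √(611.48² + (-413.62)²) = 738.24 m.

738 m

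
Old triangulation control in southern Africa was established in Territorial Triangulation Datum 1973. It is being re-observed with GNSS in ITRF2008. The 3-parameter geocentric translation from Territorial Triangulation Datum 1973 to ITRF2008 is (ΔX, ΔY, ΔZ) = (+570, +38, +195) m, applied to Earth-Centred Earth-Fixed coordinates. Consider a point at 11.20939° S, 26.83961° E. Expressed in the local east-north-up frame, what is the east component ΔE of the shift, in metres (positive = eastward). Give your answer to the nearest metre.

ΔE = -223 m

At φ = -11.20939°, λ = 26.83961°: sin φ = -0.194395, cos φ = 0.980923, sin λ = 0.451494, cos λ = 0.892274.
ΔE = −sin λ·ΔX + cos λ·ΔY = −(0.451494)·(570) + (0.892274)·(38) = -223.45 m.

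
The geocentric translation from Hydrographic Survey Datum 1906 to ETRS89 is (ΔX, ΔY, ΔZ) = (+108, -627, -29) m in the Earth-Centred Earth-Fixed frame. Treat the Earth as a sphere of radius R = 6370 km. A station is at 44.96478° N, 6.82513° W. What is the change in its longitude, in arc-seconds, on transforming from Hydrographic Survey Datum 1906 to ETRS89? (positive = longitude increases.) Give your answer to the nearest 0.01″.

sin φ = 0.706672, cos φ = 0.707541, sin λ = -0.118839, cos λ = 0.992913.
East component: ΔE = −sin λ·ΔX + cos λ·ΔY = −(-0.118839)(108) + (0.992913)(-627) = -609.72 m.
1° of latitude spans πR/180 = 111177 m; at latitude φ, 1° of longitude spans that × cos φ = 78662.7 m, so Δλ = -609.72 / 78662.7 × 3600 = -27.904″.

Δλ = -27.90″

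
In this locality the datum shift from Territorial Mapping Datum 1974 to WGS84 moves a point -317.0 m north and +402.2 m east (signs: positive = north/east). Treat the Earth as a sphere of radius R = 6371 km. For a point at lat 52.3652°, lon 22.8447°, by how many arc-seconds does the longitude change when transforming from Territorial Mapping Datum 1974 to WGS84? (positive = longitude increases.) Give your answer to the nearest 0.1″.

At latitude 52.3652°, cos φ = 0.610626.
One radian of longitude at latitude φ spans R cos φ, so Δλ = ΔE / (R cos φ) = 402.2 / (6371000 × 0.610626) = 1.0339e-04 rad = 21.325″.

Δλ = 21.3″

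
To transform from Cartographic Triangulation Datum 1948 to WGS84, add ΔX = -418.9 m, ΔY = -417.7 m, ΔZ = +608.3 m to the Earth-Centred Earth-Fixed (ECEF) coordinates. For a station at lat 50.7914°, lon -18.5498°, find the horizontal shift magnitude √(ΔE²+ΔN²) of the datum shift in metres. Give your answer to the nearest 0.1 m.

792.1 m

At φ = 50.7914°, λ = -18.5498°: sin φ = 0.774850, cos φ = 0.632146, sin λ = -0.318129, cos λ = 0.948048.
ΔE = −sin λ·ΔX + cos λ·ΔY = −(-0.318129)·(-418.9) + (0.948048)·(-417.7) = -529.26 m.
ΔN = −sin φ cos λ·ΔX − sin φ sin λ·ΔY + cos φ·ΔZ = −(0.774850)(0.948048)(-418.9) − (0.774850)(-0.318129)(-417.7) + (0.632146)(608.3) = 589.29 m.
Horizontal magnitude = √(ΔE² + ΔN²) = √((-529.26)² + 589.29²) = 792.08 m.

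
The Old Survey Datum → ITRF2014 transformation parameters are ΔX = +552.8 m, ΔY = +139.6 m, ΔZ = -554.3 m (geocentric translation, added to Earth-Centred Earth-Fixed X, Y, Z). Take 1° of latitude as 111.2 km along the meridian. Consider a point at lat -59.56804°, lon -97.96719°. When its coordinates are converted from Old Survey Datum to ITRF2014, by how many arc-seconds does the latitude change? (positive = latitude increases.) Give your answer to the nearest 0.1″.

sin φ = -0.862231, cos φ = 0.506515, sin λ = -0.990348, cos λ = -0.138606.
North component: ΔN = −sin φ cos λ·ΔX − sin φ sin λ·ΔY + cos φ·ΔZ = −(-0.862231)(-0.138606)(552.8) − (-0.862231)(-0.990348)(139.6) + (0.506515)(-554.3) = -466.03 m.
1° of latitude spans 111200 m, so Δφ = -466.03 / 111200 × 3600 = -15.087″.

Δφ = -15.1″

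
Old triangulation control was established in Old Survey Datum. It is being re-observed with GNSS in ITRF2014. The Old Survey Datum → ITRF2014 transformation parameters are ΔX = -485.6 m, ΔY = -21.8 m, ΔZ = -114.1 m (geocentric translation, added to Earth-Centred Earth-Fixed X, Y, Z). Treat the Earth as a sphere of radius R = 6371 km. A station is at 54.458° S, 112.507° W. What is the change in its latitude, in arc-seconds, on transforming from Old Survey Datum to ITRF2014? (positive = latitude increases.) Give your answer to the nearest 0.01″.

sin φ = -0.813690, cos φ = 0.581300, sin λ = -0.923833, cos λ = -0.382796.
North component: ΔN = −sin φ cos λ·ΔX − sin φ sin λ·ΔY + cos φ·ΔZ = −(-0.813690)(-0.382796)(-485.6) − (-0.813690)(-0.923833)(-21.8) + (0.581300)(-114.1) = 101.31 m.
1° of latitude spans πR/180 = 111195 m, so Δφ = 101.31 / 111195 × 3600 = 3.280″.

Δφ = 3.28″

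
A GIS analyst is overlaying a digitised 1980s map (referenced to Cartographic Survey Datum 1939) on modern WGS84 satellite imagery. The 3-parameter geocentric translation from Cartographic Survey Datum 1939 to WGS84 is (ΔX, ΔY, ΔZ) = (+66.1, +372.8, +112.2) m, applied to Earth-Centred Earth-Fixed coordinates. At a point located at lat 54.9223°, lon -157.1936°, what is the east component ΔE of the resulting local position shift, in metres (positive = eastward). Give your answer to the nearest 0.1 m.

ΔE = -318.0 m

At φ = 54.9223°, λ = -157.1936°: sin φ = 0.818373, cos φ = 0.574687, sin λ = -0.387619, cos λ = -0.921820.
ΔE = −sin λ·ΔX + cos λ·ΔY = −(-0.387619)·(66.1) + (-0.921820)·(372.8) = -318.03 m.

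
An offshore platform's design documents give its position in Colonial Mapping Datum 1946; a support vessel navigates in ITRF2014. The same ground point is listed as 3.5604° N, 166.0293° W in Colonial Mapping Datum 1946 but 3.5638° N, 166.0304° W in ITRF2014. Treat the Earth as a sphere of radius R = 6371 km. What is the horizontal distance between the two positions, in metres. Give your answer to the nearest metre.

Δφ = 3.5638° − 3.5604° = +0.0034°; Δλ = -166.0304° − -166.0293° = -0.0011°.
1° along a meridian = πR/180 = 111195 m.
ΔN = Δφ × 111195 = 378.1 m; ΔE = Δλ × 111195 × cos(3.5604°) = -0.0011 × 111195 × 0.998070 = -122.1 m.
Distance = √(ΔE² + ΔN²) = √((-122.1)² + 378.1²) = 397.3 m.

397 m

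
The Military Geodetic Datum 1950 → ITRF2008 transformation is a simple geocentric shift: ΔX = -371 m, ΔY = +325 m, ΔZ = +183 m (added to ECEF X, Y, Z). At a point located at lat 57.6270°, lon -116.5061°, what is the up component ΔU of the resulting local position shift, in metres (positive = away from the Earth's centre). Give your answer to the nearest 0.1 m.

At φ = 57.6270°, λ = -116.5061°: sin φ = 0.844580, cos φ = 0.535429, sin λ = -0.894887, cos λ = -0.446293.
ΔU = cos φ cos λ·ΔX + cos φ sin λ·ΔY + sin φ·ΔZ = (0.535429)(-0.446293)(-371) + (0.535429)(-0.894887)(325) + (0.844580)(183) = 87.49 m.

ΔU = 87.5 m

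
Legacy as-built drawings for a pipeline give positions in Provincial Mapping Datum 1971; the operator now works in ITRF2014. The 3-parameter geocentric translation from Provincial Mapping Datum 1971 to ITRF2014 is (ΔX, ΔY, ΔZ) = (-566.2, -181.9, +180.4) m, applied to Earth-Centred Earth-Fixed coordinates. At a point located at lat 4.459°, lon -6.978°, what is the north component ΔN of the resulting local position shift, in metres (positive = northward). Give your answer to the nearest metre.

ΔN = 222 m

The local north axis is (−sin φ cos λ, −sin φ sin λ, cos φ), giving ΔN = 43.694 − 1.718 + 179.854 = 221.83 m.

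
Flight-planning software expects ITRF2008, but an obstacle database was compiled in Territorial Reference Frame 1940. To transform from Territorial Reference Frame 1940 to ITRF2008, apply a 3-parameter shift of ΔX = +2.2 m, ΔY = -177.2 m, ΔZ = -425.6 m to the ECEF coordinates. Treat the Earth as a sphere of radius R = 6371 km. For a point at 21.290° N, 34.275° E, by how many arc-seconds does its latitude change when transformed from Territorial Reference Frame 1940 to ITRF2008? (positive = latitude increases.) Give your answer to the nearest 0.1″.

Δφ = -11.7″

sin φ = 0.363089, cos φ = 0.931755, sin λ = 0.563166, cos λ = 0.826344.
North component: ΔN = −sin φ cos λ·ΔX − sin φ sin λ·ΔY + cos φ·ΔZ = −(0.363089)(0.826344)(2.2) − (0.363089)(0.563166)(-177.2) + (0.931755)(-425.6) = -360.98 m.
1° of latitude spans πR/180 = 111195 m, so Δφ = -360.98 / 111195 × 3600 = -11.687″.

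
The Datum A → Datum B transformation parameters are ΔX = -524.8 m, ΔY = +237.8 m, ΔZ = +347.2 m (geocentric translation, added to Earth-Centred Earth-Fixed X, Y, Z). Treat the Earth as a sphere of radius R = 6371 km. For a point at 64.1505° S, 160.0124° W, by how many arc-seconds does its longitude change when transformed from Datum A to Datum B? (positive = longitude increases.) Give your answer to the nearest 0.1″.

sin φ = -0.899942, cos φ = 0.436009, sin λ = -0.341817, cos λ = -0.939767.
East component: ΔE = −sin λ·ΔX + cos λ·ΔY = −(-0.341817)(-524.8) + (-0.939767)(237.8) = -402.86 m.
1° of latitude spans πR/180 = 111195 m; at latitude φ, 1° of longitude spans that × cos φ = 48482.0 m, so Δλ = -402.86 / 48482.0 × 3600 = -29.914″.

Δλ = -29.9″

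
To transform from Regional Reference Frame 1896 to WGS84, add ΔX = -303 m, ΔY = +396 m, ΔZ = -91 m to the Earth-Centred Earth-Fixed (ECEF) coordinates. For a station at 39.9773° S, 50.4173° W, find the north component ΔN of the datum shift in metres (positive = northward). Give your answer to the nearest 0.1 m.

The local north axis is (−sin φ cos λ, −sin φ sin λ, cos φ), giving ΔN = -124.044 − 196.086 − 69.733 = -389.86 m.

ΔN = -389.9 m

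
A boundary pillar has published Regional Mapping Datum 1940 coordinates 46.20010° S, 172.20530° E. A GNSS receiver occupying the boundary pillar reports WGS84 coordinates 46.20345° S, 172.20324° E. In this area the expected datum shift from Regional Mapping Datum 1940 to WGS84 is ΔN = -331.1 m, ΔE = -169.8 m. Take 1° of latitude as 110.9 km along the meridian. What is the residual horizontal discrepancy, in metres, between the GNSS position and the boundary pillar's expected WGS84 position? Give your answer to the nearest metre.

42 m

Observed coordinate differences: Δφ = -0.00335°, Δλ = -0.00206°.
Converting to metres (1° lat = 110900 m, cos φ = 0.692142): observed ΔN = -371.5 m, observed ΔE = -158.1 m.
Subtracting the expected shift leaves a residual of -371.5 − (-331.1) = -40.4 m north and -158.1 − (-169.8) = 11.7 m east.
Residual distance = √((-40.4)² + 11.7²) = 42.1 m.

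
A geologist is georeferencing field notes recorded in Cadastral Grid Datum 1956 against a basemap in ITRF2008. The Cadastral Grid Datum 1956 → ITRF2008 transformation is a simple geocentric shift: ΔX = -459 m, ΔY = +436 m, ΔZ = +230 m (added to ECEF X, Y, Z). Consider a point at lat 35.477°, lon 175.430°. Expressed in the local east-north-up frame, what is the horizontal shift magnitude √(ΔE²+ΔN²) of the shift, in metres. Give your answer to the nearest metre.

410 m

The local east axis at (φ, λ) is (−sin λ, cos λ, 0), so ΔE = −sin(175.430°)·(-459) + cos(175.430°)·436 = -398.04 m.
The local north axis is (−sin φ cos λ, −sin φ sin λ, cos φ), giving ΔN = -265.546 − 20.162 + 187.300 = -98.41 m.
Horizontal magnitude = √(ΔE² + ΔN²) = √((-398.04)² + (-98.41)²) = 410.03 m.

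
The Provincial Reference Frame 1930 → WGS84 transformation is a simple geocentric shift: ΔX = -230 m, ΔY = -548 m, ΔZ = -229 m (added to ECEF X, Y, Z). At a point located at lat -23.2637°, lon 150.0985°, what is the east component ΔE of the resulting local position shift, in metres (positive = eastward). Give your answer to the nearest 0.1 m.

The local east axis at (φ, λ) is (−sin λ, cos λ, 0), so ΔE = −sin(150.0985°)·(-230) + cos(150.0985°)·(-548) = 589.71 m.

ΔE = 589.7 m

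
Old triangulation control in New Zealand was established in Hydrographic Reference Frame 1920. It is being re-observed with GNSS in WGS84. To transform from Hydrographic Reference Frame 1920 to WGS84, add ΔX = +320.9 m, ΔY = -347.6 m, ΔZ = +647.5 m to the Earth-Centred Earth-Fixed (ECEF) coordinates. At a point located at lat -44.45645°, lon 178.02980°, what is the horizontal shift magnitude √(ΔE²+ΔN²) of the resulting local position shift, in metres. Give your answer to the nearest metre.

The local east axis at (φ, λ) is (−sin λ, cos λ, 0), so ΔE = −sin(178.02980°)·320.9 + cos(178.02980°)·(-347.6) = 336.36 m.
The local north axis is (−sin φ cos λ, −sin φ sin λ, cos φ), giving ΔN = -224.615 − 8.370 + 462.174 = 229.19 m.
Horizontal magnitude = √(ΔE² + ΔN²) = √(336.36² + 229.19²) = 407.02 m.

407 m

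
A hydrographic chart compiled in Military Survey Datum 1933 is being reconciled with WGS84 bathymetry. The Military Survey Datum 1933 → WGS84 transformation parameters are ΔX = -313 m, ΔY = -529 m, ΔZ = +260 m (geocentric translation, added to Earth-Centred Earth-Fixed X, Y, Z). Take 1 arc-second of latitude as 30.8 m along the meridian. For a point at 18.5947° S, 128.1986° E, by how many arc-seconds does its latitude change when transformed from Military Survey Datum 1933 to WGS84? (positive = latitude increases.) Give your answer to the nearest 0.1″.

sin φ = -0.318872, cos φ = 0.947798, sin λ = 0.785872, cos λ = -0.618389.
North component: ΔN = −sin φ cos λ·ΔX − sin φ sin λ·ΔY + cos φ·ΔZ = −(-0.318872)(-0.618389)(-313) − (-0.318872)(0.785872)(-529) + (0.947798)(260) = 175.58 m.
1° of latitude spans 3600 × 30.80 = 110880 m, so Δφ = 175.58 / 110880 × 3600 = 5.701″.

Δφ = 5.7″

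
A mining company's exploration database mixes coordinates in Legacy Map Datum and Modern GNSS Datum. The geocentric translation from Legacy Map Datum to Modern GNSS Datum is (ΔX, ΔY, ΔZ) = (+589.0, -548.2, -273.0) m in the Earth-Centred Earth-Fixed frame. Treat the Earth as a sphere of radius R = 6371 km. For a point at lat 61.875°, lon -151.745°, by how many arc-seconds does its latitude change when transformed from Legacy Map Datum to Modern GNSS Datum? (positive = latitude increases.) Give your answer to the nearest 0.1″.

Δφ = 3.2″

sin φ = 0.881921, cos φ = 0.471397, sin λ = -0.473397, cos λ = -0.880849.
North component: ΔN = −sin φ cos λ·ΔX − sin φ sin λ·ΔY + cos φ·ΔZ = −(0.881921)(-0.880849)(589.0) − (0.881921)(-0.473397)(-548.2) + (0.471397)(-273.0) = 99.99 m.
1° of latitude spans πR/180 = 111195 m, so Δφ = 99.99 / 111195 × 3600 = 3.237″.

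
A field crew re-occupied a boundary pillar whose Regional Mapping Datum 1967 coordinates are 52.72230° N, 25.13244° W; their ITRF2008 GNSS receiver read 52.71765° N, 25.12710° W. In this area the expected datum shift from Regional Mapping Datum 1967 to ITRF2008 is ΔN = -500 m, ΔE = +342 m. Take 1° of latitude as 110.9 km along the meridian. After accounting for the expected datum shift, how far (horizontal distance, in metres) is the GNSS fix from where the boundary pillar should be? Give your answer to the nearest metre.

Observed coordinate differences: Δφ = -0.00465°, Δλ = +0.00534°.
Converting to metres (1° lat = 110900 m, cos φ = 0.605679): observed ΔN = -515.7 m, observed ΔE = 358.7 m.
Subtracting the expected shift leaves a residual of -515.7 − (-500) = -15.7 m north and 358.7 − (342) = 16.7 m east.
Residual distance = √((-15.7)² + 16.7²) = 22.9 m.

23 m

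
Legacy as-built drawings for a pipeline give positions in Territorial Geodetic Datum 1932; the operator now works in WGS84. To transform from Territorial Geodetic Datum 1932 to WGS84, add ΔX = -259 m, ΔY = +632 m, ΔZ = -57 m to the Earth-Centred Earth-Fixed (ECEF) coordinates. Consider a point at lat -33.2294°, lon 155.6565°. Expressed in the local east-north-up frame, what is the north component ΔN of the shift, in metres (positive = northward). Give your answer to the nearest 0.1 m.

At φ = -33.2294°, λ = 155.6565°: sin φ = -0.547993, cos φ = 0.836483, sin λ = 0.412206, cos λ = -0.911091.
ΔN = −sin φ cos λ·ΔX − sin φ sin λ·ΔY + cos φ·ΔZ = −(-0.547993)(-0.911091)(-259) − (-0.547993)(0.412206)(632) + (0.836483)(-57) = 224.39 m.

ΔN = 224.4 m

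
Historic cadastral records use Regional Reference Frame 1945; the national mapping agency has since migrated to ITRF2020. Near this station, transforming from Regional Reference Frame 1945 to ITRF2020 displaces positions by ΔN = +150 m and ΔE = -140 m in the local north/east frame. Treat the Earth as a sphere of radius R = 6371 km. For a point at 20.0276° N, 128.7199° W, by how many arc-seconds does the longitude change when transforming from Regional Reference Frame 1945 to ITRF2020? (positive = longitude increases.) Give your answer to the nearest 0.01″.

Δλ = -4.82″

At latitude 20.0276°, cos φ = 0.939528.
One radian of longitude at latitude φ spans R cos φ, so Δλ = ΔE / (R cos φ) = -140.0 / (6371000 × 0.939528) = -2.3389e-05 rad = -4.824″.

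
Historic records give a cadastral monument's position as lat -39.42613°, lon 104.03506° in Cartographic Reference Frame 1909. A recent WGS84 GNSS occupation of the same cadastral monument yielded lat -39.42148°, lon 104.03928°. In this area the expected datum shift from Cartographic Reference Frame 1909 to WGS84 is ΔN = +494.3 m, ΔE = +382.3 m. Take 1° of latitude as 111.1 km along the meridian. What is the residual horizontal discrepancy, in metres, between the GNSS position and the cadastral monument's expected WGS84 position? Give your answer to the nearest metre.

30 m

Observed coordinate differences: Δφ = +0.00465°, Δλ = +0.00422°.
Converting to metres (1° lat = 111100 m, cos φ = 0.772444): observed ΔN = 516.6 m, observed ΔE = 362.2 m.
Subtracting the expected shift leaves a residual of 516.6 − (494.3) = 22.3 m north and 362.2 − (382.3) = -20.1 m east.
Residual distance = √(22.3² + (-20.1)²) = 30.1 m.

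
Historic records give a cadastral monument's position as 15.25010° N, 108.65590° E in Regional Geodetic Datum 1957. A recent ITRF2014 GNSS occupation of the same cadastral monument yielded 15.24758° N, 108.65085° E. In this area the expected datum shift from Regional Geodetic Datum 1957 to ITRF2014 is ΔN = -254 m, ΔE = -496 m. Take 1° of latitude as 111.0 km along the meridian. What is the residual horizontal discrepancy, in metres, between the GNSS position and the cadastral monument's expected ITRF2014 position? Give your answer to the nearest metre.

52 m

Observed coordinate differences: Δφ = -0.00252°, Δλ = -0.00505°.
Converting to metres (1° lat = 111000 m, cos φ = 0.964787): observed ΔN = -279.7 m, observed ΔE = -540.8 m.
Subtracting the expected shift leaves a residual of -279.7 − (-254) = -25.7 m north and -540.8 − (-496) = -44.8 m east.
Residual distance = √((-25.7)² + (-44.8)²) = 51.7 m.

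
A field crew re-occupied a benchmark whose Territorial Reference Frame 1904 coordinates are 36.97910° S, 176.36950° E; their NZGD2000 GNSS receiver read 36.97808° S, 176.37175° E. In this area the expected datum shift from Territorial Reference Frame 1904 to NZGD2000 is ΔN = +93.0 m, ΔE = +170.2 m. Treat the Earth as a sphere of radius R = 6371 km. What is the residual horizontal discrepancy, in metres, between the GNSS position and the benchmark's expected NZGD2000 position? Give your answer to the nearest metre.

36 m

Observed coordinate differences: Δφ = +0.00102°, Δλ = +0.00225°.
Converting to metres (1° lat = 111195 m, cos φ = 0.798855): observed ΔN = 113.4 m, observed ΔE = 199.9 m.
Subtracting the expected shift leaves a residual of 113.4 − (93.0) = 20.4 m north and 199.9 − (170.2) = 29.7 m east.
Residual distance = √(20.4² + 29.7²) = 36.0 m.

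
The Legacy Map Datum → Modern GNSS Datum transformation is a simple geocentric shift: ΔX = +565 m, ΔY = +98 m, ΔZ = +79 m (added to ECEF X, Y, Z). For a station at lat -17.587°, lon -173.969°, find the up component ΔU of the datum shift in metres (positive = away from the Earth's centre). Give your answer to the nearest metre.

The local up (radial) axis is (cos φ cos λ, cos φ sin λ, sin φ), giving ΔU = -535.610 − 9.815 − 23.870 = -569.30 m.

ΔU = -569 m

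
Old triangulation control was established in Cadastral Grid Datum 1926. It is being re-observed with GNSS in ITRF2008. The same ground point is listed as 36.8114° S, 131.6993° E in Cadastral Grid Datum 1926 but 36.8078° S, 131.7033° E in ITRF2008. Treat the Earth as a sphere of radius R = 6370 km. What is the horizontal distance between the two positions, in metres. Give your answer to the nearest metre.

Δφ = -36.8078° − -36.8114° = +0.0036°; Δλ = 131.7033° − 131.6993° = +0.0040°.
1° along a meridian = πR/180 = 111177 m.
ΔN = Δφ × 111177 = 400.2 m; ΔE = Δλ × 111177 × cos(-36.8114°) = +0.0040 × 111177 × 0.800612 = 356.0 m.
Distance = √(ΔE² + ΔN²) = √(356.0² + 400.2²) = 535.7 m.

536 m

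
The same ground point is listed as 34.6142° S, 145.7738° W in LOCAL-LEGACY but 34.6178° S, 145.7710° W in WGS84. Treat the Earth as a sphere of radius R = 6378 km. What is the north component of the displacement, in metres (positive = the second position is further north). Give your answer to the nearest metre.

Δφ = -34.6178° − -34.6142° = -0.0036°; Δλ = -145.7710° − -145.7738° = +0.0028°.
1° along a meridian = πR/180 = 111317 m.
ΔN = Δφ × 111317 = -400.7 m; ΔE = Δλ × 111317 × cos(-34.6142°) = +0.0028 × 111317 × 0.822996 = 256.5 m.

ΔN = -401 m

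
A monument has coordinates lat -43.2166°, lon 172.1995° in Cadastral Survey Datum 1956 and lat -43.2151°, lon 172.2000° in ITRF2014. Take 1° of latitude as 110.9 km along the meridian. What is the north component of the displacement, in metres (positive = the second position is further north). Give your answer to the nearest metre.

ΔN = 166 m

Δφ = -43.2151° − -43.2166° = +0.0015°; Δλ = 172.2000° − 172.1995° = +0.0005°.
ΔN = Δφ × 110900 = 166.4 m; ΔE = Δλ × 110900 × cos(-43.2166°) = +0.0005 × 110900 × 0.728770 = 40.4 m.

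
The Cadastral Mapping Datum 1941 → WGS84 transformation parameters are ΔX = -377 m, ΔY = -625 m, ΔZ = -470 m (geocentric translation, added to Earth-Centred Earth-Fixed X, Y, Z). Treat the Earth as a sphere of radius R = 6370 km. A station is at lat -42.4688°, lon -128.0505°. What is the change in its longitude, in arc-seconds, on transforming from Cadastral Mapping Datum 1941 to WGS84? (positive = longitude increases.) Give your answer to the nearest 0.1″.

sin φ = -0.675189, cos φ = 0.737645, sin λ = -0.787468, cos λ = -0.616356.
East component: ΔE = −sin λ·ΔX + cos λ·ΔY = −(-0.787468)(-377) + (-0.616356)(-625) = 88.35 m.
1° of latitude spans πR/180 = 111177 m; at latitude φ, 1° of longitude spans that × cos φ = 82009.5 m, so Δλ = 88.35 / 82009.5 × 3600 = 3.878″.

Δλ = 3.9″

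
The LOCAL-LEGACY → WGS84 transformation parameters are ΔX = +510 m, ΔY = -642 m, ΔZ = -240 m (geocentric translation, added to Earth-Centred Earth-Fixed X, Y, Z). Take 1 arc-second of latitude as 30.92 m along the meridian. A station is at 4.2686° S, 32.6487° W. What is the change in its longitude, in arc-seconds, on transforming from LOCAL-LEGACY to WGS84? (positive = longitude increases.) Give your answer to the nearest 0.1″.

sin φ = -0.074432, cos φ = 0.997226, sin λ = -0.539487, cos λ = 0.841994.
East component: ΔE = −sin λ·ΔX + cos λ·ΔY = −(-0.539487)(510) + (0.841994)(-642) = -265.42 m.
1° of latitude spans 3600 × 30.92 = 111312 m; at latitude φ, 1° of longitude spans that × cos φ = 111003.2 m, so Δλ = -265.42 / 111003.2 × 3600 = -8.608″.

Δλ = -8.6″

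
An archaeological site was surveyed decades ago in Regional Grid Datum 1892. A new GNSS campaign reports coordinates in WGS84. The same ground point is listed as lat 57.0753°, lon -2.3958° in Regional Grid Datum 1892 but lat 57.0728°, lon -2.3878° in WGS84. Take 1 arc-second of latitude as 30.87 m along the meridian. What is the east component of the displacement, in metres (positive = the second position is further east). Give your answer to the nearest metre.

Δφ = 57.0728° − 57.0753° = -0.0025°; Δλ = -2.3878° − -2.3958° = +0.0080°.
1° of latitude = 3600 × 30.87 = 111132 m.
ΔN = Δφ × 111132 = -277.8 m; ΔE = Δλ × 111132 × cos(57.0753°) = +0.0080 × 111132 × 0.543536 = 483.2 m.

ΔE = 483 m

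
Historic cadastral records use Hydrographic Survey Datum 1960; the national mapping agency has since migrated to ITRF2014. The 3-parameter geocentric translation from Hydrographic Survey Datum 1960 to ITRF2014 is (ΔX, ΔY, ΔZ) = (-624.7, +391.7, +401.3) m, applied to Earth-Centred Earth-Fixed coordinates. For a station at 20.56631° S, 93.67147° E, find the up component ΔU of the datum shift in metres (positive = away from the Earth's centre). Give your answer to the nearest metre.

At φ = -20.56631°, λ = 93.67147°: sin φ = -0.351291, cos φ = 0.936266, sin λ = 0.997948, cos λ = -0.064035.
ΔU = cos φ cos λ·ΔX + cos φ sin λ·ΔY + sin φ·ΔZ = (0.936266)(-0.064035)(-624.7) + (0.936266)(0.997948)(391.7) + (-0.351291)(401.3) = 262.46 m.

ΔU = 262 m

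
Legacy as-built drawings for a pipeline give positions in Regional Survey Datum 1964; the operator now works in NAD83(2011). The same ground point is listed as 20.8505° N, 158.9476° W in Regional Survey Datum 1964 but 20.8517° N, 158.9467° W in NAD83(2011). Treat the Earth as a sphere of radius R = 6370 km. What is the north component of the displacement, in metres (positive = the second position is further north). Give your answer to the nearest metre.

ΔN = 133 m

Δφ = 20.8517° − 20.8505° = +0.0012°; Δλ = -158.9467° − -158.9476° = +0.0009°.
1° along a meridian = πR/180 = 111177 m.
ΔN = Δφ × 111177 = 133.4 m; ΔE = Δλ × 111177 × cos(20.8505°) = +0.0009 × 111177 × 0.934512 = 93.5 m.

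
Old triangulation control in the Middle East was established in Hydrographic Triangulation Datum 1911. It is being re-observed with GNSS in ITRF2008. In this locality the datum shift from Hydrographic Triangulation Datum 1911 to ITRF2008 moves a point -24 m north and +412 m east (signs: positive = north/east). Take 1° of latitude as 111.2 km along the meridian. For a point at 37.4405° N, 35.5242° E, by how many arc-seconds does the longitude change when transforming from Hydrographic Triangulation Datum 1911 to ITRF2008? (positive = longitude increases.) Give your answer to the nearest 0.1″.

Δλ = 16.8″

At latitude 37.4405°, cos φ = 0.793985.
1° of longitude at this latitude = 111.2 × cos φ = 88.29 km, so Δλ = 412.0 / 88291.1 = 0.0046664° = 16.799″.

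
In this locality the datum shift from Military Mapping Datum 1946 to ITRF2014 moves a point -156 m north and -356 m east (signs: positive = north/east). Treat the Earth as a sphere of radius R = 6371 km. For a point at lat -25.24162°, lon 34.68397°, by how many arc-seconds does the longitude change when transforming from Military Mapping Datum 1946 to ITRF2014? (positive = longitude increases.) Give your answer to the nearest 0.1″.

At latitude -25.24162°, cos φ = 0.904518.
One radian of longitude at latitude φ spans R cos φ, so Δλ = ΔE / (R cos φ) = -356.0 / (6371000 × 0.904518) = -6.1777e-05 rad = -12.742″.

Δλ = -12.7″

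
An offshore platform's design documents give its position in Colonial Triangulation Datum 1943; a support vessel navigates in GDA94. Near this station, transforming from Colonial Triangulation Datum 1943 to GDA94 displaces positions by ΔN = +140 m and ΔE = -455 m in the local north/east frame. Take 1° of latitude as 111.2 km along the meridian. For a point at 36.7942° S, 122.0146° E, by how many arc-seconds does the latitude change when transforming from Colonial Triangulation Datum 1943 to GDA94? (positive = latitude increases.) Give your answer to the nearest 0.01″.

Δφ = 4.53″

1° of latitude = 111.2 km, so Δφ = 140.0 / 111200 = 0.0012590° = 4.532″.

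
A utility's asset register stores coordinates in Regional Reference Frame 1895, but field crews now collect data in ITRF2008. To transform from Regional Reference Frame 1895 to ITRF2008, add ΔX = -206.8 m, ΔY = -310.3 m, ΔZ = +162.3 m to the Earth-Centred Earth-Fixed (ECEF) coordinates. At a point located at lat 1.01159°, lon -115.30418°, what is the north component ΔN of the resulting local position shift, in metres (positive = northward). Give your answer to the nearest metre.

ΔN = 156 m

The local north axis is (−sin φ cos λ, −sin φ sin λ, cos φ), giving ΔN = -1.561 − 4.953 + 162.275 = 155.76 m.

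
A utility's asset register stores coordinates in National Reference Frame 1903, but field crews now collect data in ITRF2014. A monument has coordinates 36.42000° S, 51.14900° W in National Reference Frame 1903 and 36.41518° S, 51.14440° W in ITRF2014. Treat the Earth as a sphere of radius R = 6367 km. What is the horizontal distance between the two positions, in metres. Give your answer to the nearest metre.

Δφ = -36.41518° − -36.42000° = +0.00482°; Δλ = -51.14440° − -51.14900° = +0.00460°.
1° along a meridian = πR/180 = 111125 m.
ΔN = Δφ × 111125 = 535.6 m; ΔE = Δλ × 111125 × cos(-36.42000°) = +0.00460 × 111125 × 0.804687 = 411.3 m.
Distance = √(ΔE² + ΔN²) = √(411.3² + 535.6²) = 675.3 m.

675 m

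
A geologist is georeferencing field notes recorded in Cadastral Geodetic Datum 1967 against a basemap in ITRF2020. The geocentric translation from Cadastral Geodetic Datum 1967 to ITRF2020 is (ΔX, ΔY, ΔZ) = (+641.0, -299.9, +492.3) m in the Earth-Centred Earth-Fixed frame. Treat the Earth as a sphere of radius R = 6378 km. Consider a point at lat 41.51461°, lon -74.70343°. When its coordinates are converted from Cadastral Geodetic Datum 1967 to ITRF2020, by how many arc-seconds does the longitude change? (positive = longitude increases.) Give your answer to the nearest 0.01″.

sin φ = 0.662811, cos φ = 0.748787, sin λ = -0.964573, cos λ = 0.263815.
East component: ΔE = −sin λ·ΔX + cos λ·ΔY = −(-0.964573)(641.0) + (0.263815)(-299.9) = 539.17 m.
1° of latitude spans πR/180 = 111317 m; at latitude φ, 1° of longitude spans that × cos φ = 83352.8 m, so Δλ = 539.17 / 83352.8 × 3600 = 23.287″.

Δλ = 23.29″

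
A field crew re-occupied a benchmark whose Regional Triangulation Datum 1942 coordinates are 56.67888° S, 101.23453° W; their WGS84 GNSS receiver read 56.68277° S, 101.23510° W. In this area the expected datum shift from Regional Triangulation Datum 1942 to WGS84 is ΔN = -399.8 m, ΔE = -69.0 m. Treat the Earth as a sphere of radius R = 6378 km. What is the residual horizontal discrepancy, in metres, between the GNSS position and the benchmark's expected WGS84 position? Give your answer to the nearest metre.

Observed coordinate differences: Δφ = -0.00389°, Δλ = -0.00057°.
Converting to metres (1° lat = 111317 m, cos φ = 0.549331): observed ΔN = -433.0 m, observed ΔE = -34.9 m.
Subtracting the expected shift leaves a residual of -433.0 − (-399.8) = -33.2 m north and -34.9 − (-69.0) = 34.1 m east.
Residual distance = √((-33.2)² + 34.1²) = 47.6 m.

48 m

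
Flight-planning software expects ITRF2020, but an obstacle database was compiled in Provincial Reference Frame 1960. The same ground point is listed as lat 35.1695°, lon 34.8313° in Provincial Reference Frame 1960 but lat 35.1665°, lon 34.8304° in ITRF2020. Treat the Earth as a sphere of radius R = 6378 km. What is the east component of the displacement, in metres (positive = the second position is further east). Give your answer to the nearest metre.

ΔE = -82 m

Δφ = 35.1665° − 35.1695° = -0.0030°; Δλ = 34.8304° − 34.8313° = -0.0009°.
1° along a meridian = πR/180 = 111317 m.
ΔN = Δφ × 111317 = -334.0 m; ΔE = Δλ × 111317 × cos(35.1695°) = -0.0009 × 111317 × 0.817452 = -81.9 m.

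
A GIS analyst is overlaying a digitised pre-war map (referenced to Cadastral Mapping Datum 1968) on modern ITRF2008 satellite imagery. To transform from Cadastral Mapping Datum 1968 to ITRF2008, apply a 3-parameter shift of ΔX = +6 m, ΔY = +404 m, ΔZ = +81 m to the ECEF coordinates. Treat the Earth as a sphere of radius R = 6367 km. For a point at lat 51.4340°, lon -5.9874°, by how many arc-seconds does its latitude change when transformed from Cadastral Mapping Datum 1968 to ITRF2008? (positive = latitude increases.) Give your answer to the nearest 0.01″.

Δφ = 2.55″

sin φ = 0.781891, cos φ = 0.623416, sin λ = -0.104310, cos λ = 0.994545.
North component: ΔN = −sin φ cos λ·ΔX − sin φ sin λ·ΔY + cos φ·ΔZ = −(0.781891)(0.994545)(6) − (0.781891)(-0.104310)(404) + (0.623416)(81) = 78.78 m.
1° of latitude spans πR/180 = 111125 m, so Δφ = 78.78 / 111125 × 3600 = 2.552″.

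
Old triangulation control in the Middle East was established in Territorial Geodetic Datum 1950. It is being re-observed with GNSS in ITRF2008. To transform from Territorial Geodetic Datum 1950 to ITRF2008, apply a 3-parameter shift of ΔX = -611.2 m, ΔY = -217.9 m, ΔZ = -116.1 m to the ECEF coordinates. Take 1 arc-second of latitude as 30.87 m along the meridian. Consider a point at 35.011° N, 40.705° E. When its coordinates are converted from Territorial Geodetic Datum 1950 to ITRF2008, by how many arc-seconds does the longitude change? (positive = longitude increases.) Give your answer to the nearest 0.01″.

sin φ = 0.573734, cos φ = 0.819042, sin λ = 0.652165, cos λ = 0.758077.
East component: ΔE = −sin λ·ΔX + cos λ·ΔY = −(0.652165)(-611.2) + (0.758077)(-217.9) = 233.42 m.
1° of latitude spans 3600 × 30.87 = 111132 m; at latitude φ, 1° of longitude spans that × cos φ = 91021.8 m, so Δλ = 233.42 / 91021.8 × 3600 = 9.232″.

Δλ = 9.23″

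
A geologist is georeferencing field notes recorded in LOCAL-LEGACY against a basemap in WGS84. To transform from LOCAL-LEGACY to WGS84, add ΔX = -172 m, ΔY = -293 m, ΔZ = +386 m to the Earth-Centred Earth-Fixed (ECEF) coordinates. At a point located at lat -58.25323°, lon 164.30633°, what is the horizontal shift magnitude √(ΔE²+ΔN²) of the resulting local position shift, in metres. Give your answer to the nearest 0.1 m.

At φ = -58.25323°, λ = 164.30633°: sin φ = -0.850382, cos φ = 0.526166, sin λ = 0.270494, cos λ = -0.962722.
ΔE = −sin λ·ΔX + cos λ·ΔY = −(0.270494)·(-172) + (-0.962722)·(-293) = 328.60 m.
ΔN = −sin φ cos λ·ΔX − sin φ sin λ·ΔY + cos φ·ΔZ = −(-0.850382)(-0.962722)(-172) − (-0.850382)(0.270494)(-293) + (0.526166)(386) = 276.52 m.
Horizontal magnitude = √(ΔE² + ΔN²) = √(328.60² + 276.52²) = 429.47 m.

429.5 m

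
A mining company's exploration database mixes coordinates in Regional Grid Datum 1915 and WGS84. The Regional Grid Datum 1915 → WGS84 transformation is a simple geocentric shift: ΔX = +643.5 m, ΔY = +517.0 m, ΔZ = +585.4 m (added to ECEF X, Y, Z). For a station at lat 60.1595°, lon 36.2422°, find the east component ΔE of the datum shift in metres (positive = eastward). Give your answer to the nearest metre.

The local east axis at (φ, λ) is (−sin λ, cos λ, 0), so ΔE = −sin(36.2422°)·643.5 + cos(36.2422°)·517.0 = 36.54 m.

ΔE = 37 m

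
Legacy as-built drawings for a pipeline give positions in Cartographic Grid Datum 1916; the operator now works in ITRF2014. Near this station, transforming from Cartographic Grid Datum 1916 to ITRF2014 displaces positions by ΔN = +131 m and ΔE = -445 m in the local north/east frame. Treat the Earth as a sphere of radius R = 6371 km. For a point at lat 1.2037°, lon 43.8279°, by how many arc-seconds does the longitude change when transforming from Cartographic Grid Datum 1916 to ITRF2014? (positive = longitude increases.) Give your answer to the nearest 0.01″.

At latitude 1.2037°, cos φ = 0.999779.
One radian of longitude at latitude φ spans R cos φ, so Δλ = ΔE / (R cos φ) = -445.0 / (6371000 × 0.999779) = -6.9863e-05 rad = -14.410″.

Δλ = -14.41″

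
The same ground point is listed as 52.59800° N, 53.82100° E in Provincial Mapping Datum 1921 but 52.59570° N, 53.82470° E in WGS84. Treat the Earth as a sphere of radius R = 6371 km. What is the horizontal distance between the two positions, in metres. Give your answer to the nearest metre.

358 m

Δφ = 52.59570° − 52.59800° = -0.00230°; Δλ = 53.82470° − 53.82100° = +0.00370°.
1° along a meridian = πR/180 = 111195 m.
ΔN = Δφ × 111195 = -255.7 m; ΔE = Δλ × 111195 × cos(52.59800°) = +0.00370 × 111195 × 0.607404 = 249.9 m.
Distance = √(ΔE² + ΔN²) = √(249.9² + (-255.7)²) = 357.6 m.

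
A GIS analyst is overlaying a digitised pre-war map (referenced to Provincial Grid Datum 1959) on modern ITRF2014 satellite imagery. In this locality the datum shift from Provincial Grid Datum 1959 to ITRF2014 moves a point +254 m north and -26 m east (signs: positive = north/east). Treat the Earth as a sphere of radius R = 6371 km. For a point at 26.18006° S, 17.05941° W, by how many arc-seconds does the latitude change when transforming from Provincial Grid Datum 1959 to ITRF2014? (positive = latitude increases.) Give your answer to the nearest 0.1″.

Δφ = 8.2″

On a sphere of radius R, 1 rad of latitude = R, so Δφ = ΔN / R = 254.0 / 6371000 = 3.9868e-05 rad = 8.223″.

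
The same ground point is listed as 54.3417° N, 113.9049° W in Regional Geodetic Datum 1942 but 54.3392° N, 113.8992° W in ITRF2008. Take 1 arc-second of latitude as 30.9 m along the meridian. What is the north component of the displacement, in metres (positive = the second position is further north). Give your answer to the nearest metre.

Δφ = 54.3392° − 54.3417° = -0.0025°; Δλ = -113.8992° − -113.9049° = +0.0057°.
1° of latitude = 3600 × 30.90 = 111240 m.
ΔN = Δφ × 111240 = -278.1 m; ΔE = Δλ × 111240 × cos(54.3417°) = +0.0057 × 111240 × 0.582950 = 369.6 m.

ΔN = -278 m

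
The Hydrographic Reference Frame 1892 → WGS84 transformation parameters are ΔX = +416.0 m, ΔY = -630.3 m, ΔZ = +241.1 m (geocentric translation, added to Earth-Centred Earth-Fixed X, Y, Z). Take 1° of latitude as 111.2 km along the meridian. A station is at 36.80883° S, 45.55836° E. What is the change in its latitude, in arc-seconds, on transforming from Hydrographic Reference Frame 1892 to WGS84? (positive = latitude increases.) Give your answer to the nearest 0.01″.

sin φ = -0.599147, cos φ = 0.800639, sin λ = 0.713964, cos λ = 0.700182.
North component: ΔN = −sin φ cos λ·ΔX − sin φ sin λ·ΔY + cos φ·ΔZ = −(-0.599147)(0.700182)(416.0) − (-0.599147)(0.713964)(-630.3) + (0.800639)(241.1) = 97.93 m.
1° of latitude spans 111200 m, so Δφ = 97.93 / 111200 × 3600 = 3.170″.

Δφ = 3.17″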